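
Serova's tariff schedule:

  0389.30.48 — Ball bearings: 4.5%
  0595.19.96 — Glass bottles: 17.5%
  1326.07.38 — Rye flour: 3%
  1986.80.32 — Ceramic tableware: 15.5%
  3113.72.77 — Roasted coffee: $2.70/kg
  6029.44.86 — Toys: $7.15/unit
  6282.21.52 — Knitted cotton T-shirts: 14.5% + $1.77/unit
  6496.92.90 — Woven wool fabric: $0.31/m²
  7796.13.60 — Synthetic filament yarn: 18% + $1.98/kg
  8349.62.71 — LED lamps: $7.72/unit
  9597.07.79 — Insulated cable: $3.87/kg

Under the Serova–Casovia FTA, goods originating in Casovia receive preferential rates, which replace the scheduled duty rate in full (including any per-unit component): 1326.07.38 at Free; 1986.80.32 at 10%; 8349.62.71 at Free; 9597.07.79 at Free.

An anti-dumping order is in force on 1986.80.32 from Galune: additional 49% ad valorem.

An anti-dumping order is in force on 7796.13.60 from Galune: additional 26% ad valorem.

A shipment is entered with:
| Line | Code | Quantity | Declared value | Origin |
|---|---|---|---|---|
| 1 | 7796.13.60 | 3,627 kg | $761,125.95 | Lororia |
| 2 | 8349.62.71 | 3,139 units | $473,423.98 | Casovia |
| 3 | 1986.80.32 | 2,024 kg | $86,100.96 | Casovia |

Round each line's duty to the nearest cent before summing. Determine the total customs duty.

Line 1 (7796.13.60, Lororia, 3,627 kg, $761,125.95):
Base rate for 7796.13.60 is 18% + $1.98/kg.
The additional-duty order on 7796.13.60 targets Galune, not Lororia; it does not apply.
Duty = $761,125.95 × 18% + 3,627 × $1.98 = $144,184.13.
Line 2 (8349.62.71, Casovia, 3,139 units, $473,423.98):
Base rate for 8349.62.71 is $7.72/unit.
Origin Casovia qualifies under the Serova–Casovia agreement and 8349.62.71 is covered: preferential rate Free applies instead.
Duty = $473,423.98 × 0% = $0.00.
Line 3 (1986.80.32, Casovia, 2,024 kg, $86,100.96):
Base rate for 1986.80.32 is 15.5%.
Origin Casovia qualifies under the Serova–Casovia agreement and 1986.80.32 is covered: preferential rate 10% applies instead.
The additional-duty order on 1986.80.32 targets Galune, not Casovia; it does not apply.
Duty = $86,100.96 × 10% = $8,610.10.
Total = $144,184.13 + $0.00 + $8,610.10 = $152,794.23.

$152,794.23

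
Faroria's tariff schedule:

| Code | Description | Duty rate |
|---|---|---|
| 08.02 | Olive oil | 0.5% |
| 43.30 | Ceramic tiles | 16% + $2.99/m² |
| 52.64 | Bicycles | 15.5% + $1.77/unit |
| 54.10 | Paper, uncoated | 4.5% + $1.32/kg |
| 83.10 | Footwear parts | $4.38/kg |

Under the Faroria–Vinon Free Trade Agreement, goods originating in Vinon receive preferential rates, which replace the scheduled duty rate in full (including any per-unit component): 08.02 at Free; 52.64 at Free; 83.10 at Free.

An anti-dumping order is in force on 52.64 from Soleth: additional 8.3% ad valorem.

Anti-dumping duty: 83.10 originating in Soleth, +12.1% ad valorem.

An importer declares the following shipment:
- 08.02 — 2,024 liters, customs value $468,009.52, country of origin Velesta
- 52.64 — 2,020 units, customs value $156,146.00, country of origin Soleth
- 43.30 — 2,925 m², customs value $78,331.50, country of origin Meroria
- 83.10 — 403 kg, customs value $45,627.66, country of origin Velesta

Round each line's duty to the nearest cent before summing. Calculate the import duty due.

$66,122.13

Line 1 (08.02, Velesta, 2,024 liters, $468,009.52):
Base rate for 08.02 is 0.5%.
08.02 has an FTA preferential rate, but origin Velesta is not Vinon; base rate stands.
Duty = $468,009.52 × 0.5% = $2,340.05.
Line 2 (52.64, Soleth, 2,020 units, $156,146.00):
Base rate for 52.64 is 15.5% + $1.77/unit.
52.64 has an FTA preferential rate, but origin Soleth is not Vinon; base rate stands.
Additional duty on 52.64 from Soleth: +8.3%. Applied ad valorem rate: 15.5% + 8.3% = 23.8%.
Duty = $156,146.00 × 23.8% + 2,020 × $1.77 = $40,738.15.
Line 3 (43.30, Meroria, 2,925 m², $78,331.50):
Base rate for 43.30 is 16% + $2.99/m².
Duty = $78,331.50 × 16% + 2,925 × $2.99 = $21,278.79.
Line 4 (83.10, Velesta, 403 kg, $45,627.66):
Base rate for 83.10 is $4.38/kg.
83.10 has an FTA preferential rate, but origin Velesta is not Vinon; base rate stands.
The additional-duty order on 83.10 targets Soleth, not Velesta; it does not apply.
Duty = 403 × $4.38 = $1,765.14.
Total = $2,340.05 + $40,738.15 + $21,278.79 + $1,765.14 = $66,122.13.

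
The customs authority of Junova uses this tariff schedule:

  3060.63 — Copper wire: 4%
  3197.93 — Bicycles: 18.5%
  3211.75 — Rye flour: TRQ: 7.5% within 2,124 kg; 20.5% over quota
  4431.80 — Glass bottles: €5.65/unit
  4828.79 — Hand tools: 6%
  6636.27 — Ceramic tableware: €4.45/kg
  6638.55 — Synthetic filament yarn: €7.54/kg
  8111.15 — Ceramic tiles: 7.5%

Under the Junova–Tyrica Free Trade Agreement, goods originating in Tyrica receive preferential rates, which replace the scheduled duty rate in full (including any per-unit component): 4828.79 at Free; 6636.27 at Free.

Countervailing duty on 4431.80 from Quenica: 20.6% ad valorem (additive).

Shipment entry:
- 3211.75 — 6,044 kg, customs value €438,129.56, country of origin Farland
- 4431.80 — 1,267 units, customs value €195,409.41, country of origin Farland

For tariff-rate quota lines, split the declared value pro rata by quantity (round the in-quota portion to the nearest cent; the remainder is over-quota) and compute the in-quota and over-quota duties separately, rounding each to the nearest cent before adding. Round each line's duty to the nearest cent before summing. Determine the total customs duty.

Line 1 (3211.75, Farland, 6,044 kg, €438,129.56):
Code 3211.75 is under a tariff-rate quota (threshold 2,124 kg). In-quota: 2,124 kg at 7.5%; over-quota: 3,920 kg at 20.5%.
Pro-rata value split: in-quota = €438,129.56 × 2,124/6,044 = €153,968.76; over-quota = €438,129.56 − €153,968.76 = €284,160.80.
In-quota duty = €153,968.76 × 7.5% = €11,547.66. Over-quota duty = €284,160.80 × 20.5% = €58,252.96.
Line duty = €11,547.66 + €58,252.96 = €69,800.62.
Line 2 (4431.80, Farland, 1,267 units, €195,409.41):
Base rate for 4431.80 is €5.65/unit.
The additional-duty order on 4431.80 targets Quenica, not Farland; it does not apply.
Duty = 1,267 × €5.65 = €7,158.55.
Total = €69,800.62 + €7,158.55 = €76,959.17.

€76,959.17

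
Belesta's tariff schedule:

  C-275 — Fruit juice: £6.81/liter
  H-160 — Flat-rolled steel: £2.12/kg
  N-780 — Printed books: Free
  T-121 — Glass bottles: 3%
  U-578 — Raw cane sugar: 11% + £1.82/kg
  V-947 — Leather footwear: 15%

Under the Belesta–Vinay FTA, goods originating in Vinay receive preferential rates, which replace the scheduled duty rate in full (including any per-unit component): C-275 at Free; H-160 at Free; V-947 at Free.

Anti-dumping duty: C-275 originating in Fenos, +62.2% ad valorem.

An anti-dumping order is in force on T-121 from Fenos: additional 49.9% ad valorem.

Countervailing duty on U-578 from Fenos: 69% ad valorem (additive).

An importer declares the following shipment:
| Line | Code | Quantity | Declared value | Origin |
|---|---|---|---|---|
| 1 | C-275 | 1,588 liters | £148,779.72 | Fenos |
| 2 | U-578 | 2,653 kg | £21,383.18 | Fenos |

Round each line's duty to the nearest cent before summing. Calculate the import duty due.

£125,290.27

Line 1 (C-275, Fenos, 1,588 liters, £148,779.72):
Base rate for C-275 is £6.81/liter.
C-275 has an FTA preferential rate, but origin Fenos is not Vinay; base rate stands.
Additional duty on C-275 from Fenos: +62.2% ad valorem. Applied ad valorem rate = 62.2%.
Duty = £148,779.72 × 62.2% + 1,588 × £6.81 = £103,355.27.
Line 2 (U-578, Fenos, 2,653 kg, £21,383.18):
Base rate for U-578 is 11% + £1.82/kg.
Additional duty on U-578 from Fenos: +69%. Applied ad valorem rate: 11% + 69% = 80%.
Duty = £21,383.18 × 80% + 2,653 × £1.82 = £21,935.00.
Total = £103,355.27 + £21,935.00 = £125,290.27.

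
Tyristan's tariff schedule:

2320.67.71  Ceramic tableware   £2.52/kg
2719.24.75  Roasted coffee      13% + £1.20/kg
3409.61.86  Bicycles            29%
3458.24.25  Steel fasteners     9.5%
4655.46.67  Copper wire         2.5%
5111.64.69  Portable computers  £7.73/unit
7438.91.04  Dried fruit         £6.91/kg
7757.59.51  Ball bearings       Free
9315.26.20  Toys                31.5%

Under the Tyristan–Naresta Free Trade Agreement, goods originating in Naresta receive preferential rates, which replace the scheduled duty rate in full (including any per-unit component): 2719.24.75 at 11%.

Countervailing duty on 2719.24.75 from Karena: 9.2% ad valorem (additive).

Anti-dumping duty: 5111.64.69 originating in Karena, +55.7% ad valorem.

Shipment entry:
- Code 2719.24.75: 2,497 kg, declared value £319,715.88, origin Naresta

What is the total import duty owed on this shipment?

Line 1 (2719.24.75, Naresta, 2,497 kg, £319,715.88):
Base rate for 2719.24.75 is 13% + £1.20/kg.
Origin Naresta qualifies under the Tyristan–Naresta agreement and 2719.24.75 is covered: preferential rate 11% applies instead.
The additional-duty order on 2719.24.75 targets Karena, not Naresta; it does not apply.
Duty = £319,715.88 × 11% = £35,168.75.

£35,168.75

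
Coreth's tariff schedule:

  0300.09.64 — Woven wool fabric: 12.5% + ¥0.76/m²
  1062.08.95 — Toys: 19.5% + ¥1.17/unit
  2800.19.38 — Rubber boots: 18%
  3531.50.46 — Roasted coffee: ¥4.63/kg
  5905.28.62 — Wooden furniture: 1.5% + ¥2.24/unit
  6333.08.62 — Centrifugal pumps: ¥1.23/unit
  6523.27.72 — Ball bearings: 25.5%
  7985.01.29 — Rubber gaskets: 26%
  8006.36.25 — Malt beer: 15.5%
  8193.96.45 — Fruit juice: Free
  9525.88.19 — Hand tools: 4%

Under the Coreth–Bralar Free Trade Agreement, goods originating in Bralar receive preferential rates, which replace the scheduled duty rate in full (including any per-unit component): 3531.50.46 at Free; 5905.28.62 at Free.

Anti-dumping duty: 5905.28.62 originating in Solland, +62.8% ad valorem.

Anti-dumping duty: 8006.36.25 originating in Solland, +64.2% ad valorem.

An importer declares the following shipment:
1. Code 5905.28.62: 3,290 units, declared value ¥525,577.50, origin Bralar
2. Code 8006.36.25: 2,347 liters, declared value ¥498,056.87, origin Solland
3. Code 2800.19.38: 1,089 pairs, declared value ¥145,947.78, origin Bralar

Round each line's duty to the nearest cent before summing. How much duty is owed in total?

Line 1 (5905.28.62, Bralar, 3,290 units, ¥525,577.50):
Base rate for 5905.28.62 is 1.5% + ¥2.24/unit.
Origin Bralar qualifies under the Coreth–Bralar agreement and 5905.28.62 is covered: preferential rate Free applies instead.
The additional-duty order on 5905.28.62 targets Solland, not Bralar; it does not apply.
Duty = ¥525,577.50 × 0% = ¥0.00.
Line 2 (8006.36.25, Solland, 2,347 liters, ¥498,056.87):
Base rate for 8006.36.25 is 15.5%.
Additional duty on 8006.36.25 from Solland: +64.2%. Applied ad valorem rate: 15.5% + 64.2% = 79.7%.
Duty = ¥498,056.87 × 79.7% = ¥396,951.33.
Line 3 (2800.19.38, Bralar, 1,089 pairs, ¥145,947.78):
Base rate for 2800.19.38 is 18%.
Origin Bralar is the FTA partner but 2800.19.38 is not on the preference list; base rate stands.
Duty = ¥145,947.78 × 18% = ¥26,270.60.
Total = ¥0.00 + ¥396,951.33 + ¥26,270.60 = ¥423,221.93.

¥423,221.93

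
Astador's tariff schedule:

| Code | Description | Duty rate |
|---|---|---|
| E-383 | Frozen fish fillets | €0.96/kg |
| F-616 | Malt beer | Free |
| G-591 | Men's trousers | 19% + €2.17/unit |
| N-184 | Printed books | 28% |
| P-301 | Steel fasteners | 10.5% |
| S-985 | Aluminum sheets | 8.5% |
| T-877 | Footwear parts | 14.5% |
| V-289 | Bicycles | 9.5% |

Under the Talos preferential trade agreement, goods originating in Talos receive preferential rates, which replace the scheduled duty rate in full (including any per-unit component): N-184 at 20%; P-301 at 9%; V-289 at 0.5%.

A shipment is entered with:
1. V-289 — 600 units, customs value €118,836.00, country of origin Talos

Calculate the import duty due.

Line 1 (V-289, Talos, 600 units, €118,836.00):
Base rate for V-289 is 9.5%.
Origin Talos qualifies under the Astador–Talos agreement and V-289 is covered: preferential rate 0.5% applies instead.
Duty = €118,836.00 × 0.5% = €594.18.

€594.18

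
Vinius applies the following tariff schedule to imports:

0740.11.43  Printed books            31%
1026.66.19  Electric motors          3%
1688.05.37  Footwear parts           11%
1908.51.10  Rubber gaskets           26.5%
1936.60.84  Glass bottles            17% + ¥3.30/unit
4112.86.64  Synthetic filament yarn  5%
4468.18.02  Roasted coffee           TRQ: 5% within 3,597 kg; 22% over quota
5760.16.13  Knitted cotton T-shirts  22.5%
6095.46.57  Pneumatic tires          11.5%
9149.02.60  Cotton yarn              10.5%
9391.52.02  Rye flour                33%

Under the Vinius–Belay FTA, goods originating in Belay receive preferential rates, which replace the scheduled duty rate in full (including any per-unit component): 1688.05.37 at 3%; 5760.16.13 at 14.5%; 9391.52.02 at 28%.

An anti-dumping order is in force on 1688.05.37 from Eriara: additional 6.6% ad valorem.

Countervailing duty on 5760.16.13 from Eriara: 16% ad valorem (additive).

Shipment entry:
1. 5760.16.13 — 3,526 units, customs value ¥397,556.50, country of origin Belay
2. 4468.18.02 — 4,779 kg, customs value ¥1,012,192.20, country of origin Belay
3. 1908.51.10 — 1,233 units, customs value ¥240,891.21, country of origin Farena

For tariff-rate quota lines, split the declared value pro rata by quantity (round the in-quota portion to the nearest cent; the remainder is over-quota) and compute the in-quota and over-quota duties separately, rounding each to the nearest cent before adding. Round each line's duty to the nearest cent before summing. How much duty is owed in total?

Line 1 (5760.16.13, Belay, 3,526 units, ¥397,556.50):
Base rate for 5760.16.13 is 22.5%.
Origin Belay qualifies under the Vinius–Belay agreement and 5760.16.13 is covered: preferential rate 14.5% applies instead.
The additional-duty order on 5760.16.13 targets Eriara, not Belay; it does not apply.
Duty = ¥397,556.50 × 14.5% = ¥57,645.69.
Line 2 (4468.18.02, Belay, 4,779 kg, ¥1,012,192.20):
Code 4468.18.02 is under a tariff-rate quota (threshold 3,597 kg). In-quota: 3,597 kg at 5%; over-quota: 1,182 kg at 22%.
Pro-rata value split: in-quota = ¥1,012,192.20 × 3,597/4,779 = ¥761,844.60; over-quota = ¥1,012,192.20 − ¥761,844.60 = ¥250,347.60.
In-quota duty = ¥761,844.60 × 5% = ¥38,092.23. Over-quota duty = ¥250,347.60 × 22% = ¥55,076.47.
Line duty = ¥38,092.23 + ¥55,076.47 = ¥93,168.70.
Line 3 (1908.51.10, Farena, 1,233 units, ¥240,891.21):
Base rate for 1908.51.10 is 26.5%.
Duty = ¥240,891.21 × 26.5% = ¥63,836.17.
Total = ¥57,645.69 + ¥93,168.70 + ¥63,836.17 = ¥214,650.56.

¥214,650.56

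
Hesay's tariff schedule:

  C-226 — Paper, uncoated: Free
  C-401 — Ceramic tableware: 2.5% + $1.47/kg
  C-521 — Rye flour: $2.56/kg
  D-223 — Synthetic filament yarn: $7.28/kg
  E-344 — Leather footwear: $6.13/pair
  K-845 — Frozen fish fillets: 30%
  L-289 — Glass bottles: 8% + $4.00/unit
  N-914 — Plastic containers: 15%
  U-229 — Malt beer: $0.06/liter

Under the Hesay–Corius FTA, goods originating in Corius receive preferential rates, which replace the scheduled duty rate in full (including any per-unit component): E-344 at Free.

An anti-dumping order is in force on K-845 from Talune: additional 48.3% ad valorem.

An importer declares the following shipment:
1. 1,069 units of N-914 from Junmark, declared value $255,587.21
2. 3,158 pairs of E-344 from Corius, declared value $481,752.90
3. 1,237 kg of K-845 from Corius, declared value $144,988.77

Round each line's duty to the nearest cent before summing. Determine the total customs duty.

$81,834.71

Line 1 (N-914, Junmark, 1,069 units, $255,587.21):
Base rate for N-914 is 15%.
Duty = $255,587.21 × 15% = $38,338.08.
Line 2 (E-344, Corius, 3,158 pairs, $481,752.90):
Base rate for E-344 is $6.13/pair.
Origin Corius qualifies under the Hesay–Corius agreement and E-344 is covered: preferential rate Free applies instead.
Duty = $481,752.90 × 0% = $0.00.
Line 3 (K-845, Corius, 1,237 kg, $144,988.77):
Base rate for K-845 is 30%.
Origin Corius is the FTA partner but K-845 is not on the preference list; base rate stands.
The additional-duty order on K-845 targets Talune, not Corius; it does not apply.
Duty = $144,988.77 × 30% = $43,496.63.
Total = $38,338.08 + $0.00 + $43,496.63 = $81,834.71.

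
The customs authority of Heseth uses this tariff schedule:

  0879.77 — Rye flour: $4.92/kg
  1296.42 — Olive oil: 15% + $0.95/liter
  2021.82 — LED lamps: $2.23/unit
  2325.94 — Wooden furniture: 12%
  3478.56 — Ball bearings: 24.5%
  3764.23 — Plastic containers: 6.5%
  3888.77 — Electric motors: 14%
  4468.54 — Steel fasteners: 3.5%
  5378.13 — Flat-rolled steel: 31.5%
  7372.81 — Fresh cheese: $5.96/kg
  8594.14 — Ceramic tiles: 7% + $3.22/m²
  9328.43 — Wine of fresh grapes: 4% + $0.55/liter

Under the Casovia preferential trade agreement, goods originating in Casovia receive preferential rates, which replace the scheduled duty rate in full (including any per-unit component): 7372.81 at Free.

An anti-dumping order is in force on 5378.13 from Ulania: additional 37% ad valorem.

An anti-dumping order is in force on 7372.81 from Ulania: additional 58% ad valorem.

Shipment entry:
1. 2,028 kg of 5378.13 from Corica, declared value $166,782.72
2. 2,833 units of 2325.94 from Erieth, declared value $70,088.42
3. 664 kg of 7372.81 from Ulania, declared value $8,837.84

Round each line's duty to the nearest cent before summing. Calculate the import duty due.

Line 1 (5378.13, Corica, 2,028 kg, $166,782.72):
Base rate for 5378.13 is 31.5%.
The additional-duty order on 5378.13 targets Ulania, not Corica; it does not apply.
Duty = $166,782.72 × 31.5% = $52,536.56.
Line 2 (2325.94, Erieth, 2,833 units, $70,088.42):
Base rate for 2325.94 is 12%.
Duty = $70,088.42 × 12% = $8,410.61.
Line 3 (7372.81, Ulania, 664 kg, $8,837.84):
Base rate for 7372.81 is $5.96/kg.
7372.81 has an FTA preferential rate, but origin Ulania is not Casovia; base rate stands.
Additional duty on 7372.81 from Ulania: +58% ad valorem. Applied ad valorem rate = 58%.
Duty = $8,837.84 × 58% + 664 × $5.96 = $9,083.39.
Total = $52,536.56 + $8,410.61 + $9,083.39 = $70,030.56.

$70,030.56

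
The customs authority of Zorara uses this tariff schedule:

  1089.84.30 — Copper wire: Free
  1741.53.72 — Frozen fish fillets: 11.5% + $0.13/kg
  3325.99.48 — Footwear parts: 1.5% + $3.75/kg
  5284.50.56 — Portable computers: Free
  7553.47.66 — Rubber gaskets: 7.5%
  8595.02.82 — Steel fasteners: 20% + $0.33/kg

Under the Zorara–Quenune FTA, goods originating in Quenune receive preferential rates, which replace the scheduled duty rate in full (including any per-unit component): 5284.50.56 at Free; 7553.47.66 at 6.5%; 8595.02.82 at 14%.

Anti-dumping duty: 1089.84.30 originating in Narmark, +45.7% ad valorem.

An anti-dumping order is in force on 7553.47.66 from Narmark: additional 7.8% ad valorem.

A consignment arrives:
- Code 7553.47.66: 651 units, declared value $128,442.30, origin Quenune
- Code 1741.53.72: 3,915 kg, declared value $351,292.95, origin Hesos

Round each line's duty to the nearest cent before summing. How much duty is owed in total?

$49,256.39

Line 1 (7553.47.66, Quenune, 651 units, $128,442.30):
Base rate for 7553.47.66 is 7.5%.
Origin Quenune qualifies under the Zorara–Quenune agreement and 7553.47.66 is covered: preferential rate 6.5% applies instead.
The additional-duty order on 7553.47.66 targets Narmark, not Quenune; it does not apply.
Duty = $128,442.30 × 6.5% = $8,348.75.
Line 2 (1741.53.72, Hesos, 3,915 kg, $351,292.95):
Base rate for 1741.53.72 is 11.5% + $0.13/kg.
Duty = $351,292.95 × 11.5% + 3,915 × $0.13 = $40,907.64.
Total = $8,348.75 + $40,907.64 = $49,256.39.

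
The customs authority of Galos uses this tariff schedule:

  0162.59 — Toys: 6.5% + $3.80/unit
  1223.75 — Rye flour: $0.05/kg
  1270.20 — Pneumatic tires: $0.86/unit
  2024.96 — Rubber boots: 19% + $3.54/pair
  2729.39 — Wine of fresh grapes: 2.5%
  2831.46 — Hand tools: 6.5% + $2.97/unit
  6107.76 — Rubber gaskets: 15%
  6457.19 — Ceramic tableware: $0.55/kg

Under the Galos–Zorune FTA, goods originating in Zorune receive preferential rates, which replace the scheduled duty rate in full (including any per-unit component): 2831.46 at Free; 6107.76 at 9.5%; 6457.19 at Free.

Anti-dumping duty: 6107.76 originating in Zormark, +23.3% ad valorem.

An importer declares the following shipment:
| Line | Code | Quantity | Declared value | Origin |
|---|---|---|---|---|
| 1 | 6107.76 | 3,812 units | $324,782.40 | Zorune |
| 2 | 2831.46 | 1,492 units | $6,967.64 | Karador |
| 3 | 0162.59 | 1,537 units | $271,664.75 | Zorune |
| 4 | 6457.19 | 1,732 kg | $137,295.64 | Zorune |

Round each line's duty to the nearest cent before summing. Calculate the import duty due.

Line 1 (6107.76, Zorune, 3,812 units, $324,782.40):
Base rate for 6107.76 is 15%.
Origin Zorune qualifies under the Galos–Zorune agreement and 6107.76 is covered: preferential rate 9.5% applies instead.
The additional-duty order on 6107.76 targets Zormark, not Zorune; it does not apply.
Duty = $324,782.40 × 9.5% = $30,854.33.
Line 2 (2831.46, Karador, 1,492 units, $6,967.64):
Base rate for 2831.46 is 6.5% + $2.97/unit.
2831.46 has an FTA preferential rate, but origin Karador is not Zorune; base rate stands.
Duty = $6,967.64 × 6.5% + 1,492 × $2.97 = $4,884.14.
Line 3 (0162.59, Zorune, 1,537 units, $271,664.75):
Base rate for 0162.59 is 6.5% + $3.80/unit.
Origin Zorune is the FTA partner but 0162.59 is not on the preference list; base rate stands.
Duty = $271,664.75 × 6.5% + 1,537 × $3.80 = $23,498.81.
Line 4 (6457.19, Zorune, 1,732 kg, $137,295.64):
Base rate for 6457.19 is $0.55/kg.
Origin Zorune qualifies under the Galos–Zorune agreement and 6457.19 is covered: preferential rate Free applies instead.
Duty = $137,295.64 × 0% = $0.00.
Total = $30,854.33 + $4,884.14 + $23,498.81 + $0.00 = $59,237.28.

$59,237.28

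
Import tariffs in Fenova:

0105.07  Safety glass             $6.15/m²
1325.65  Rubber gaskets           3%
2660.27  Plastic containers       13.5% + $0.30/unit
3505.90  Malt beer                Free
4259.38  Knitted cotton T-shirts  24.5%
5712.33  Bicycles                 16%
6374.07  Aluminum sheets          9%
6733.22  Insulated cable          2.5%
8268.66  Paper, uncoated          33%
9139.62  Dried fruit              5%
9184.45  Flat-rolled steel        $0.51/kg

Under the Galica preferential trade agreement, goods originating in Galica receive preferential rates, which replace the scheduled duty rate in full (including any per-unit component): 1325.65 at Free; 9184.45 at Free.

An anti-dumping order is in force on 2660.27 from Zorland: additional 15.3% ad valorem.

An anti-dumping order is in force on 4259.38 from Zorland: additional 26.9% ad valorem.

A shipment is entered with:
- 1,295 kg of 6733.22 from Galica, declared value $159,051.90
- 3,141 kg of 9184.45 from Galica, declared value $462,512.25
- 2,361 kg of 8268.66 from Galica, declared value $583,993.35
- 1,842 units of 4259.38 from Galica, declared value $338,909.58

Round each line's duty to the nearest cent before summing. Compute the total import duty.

Line 1 (6733.22, Galica, 1,295 kg, $159,051.90):
Base rate for 6733.22 is 2.5%.
Origin Galica is the FTA partner but 6733.22 is not on the preference list; base rate stands.
Duty = $159,051.90 × 2.5% = $3,976.30.
Line 2 (9184.45, Galica, 3,141 kg, $462,512.25):
Base rate for 9184.45 is $0.51/kg.
Origin Galica qualifies under the Fenova–Galica agreement and 9184.45 is covered: preferential rate Free applies instead.
Duty = $462,512.25 × 0% = $0.00.
Line 3 (8268.66, Galica, 2,361 kg, $583,993.35):
Base rate for 8268.66 is 33%.
Origin Galica is the FTA partner but 8268.66 is not on the preference list; base rate stands.
Duty = $583,993.35 × 33% = $192,717.81.
Line 4 (4259.38, Galica, 1,842 units, $338,909.58):
Base rate for 4259.38 is 24.5%.
Origin Galica is the FTA partner but 4259.38 is not on the preference list; base rate stands.
The additional-duty order on 4259.38 targets Zorland, not Galica; it does not apply.
Duty = $338,909.58 × 24.5% = $83,032.85.
Total = $3,976.30 + $0.00 + $192,717.81 + $83,032.85 = $279,726.96.

$279,726.96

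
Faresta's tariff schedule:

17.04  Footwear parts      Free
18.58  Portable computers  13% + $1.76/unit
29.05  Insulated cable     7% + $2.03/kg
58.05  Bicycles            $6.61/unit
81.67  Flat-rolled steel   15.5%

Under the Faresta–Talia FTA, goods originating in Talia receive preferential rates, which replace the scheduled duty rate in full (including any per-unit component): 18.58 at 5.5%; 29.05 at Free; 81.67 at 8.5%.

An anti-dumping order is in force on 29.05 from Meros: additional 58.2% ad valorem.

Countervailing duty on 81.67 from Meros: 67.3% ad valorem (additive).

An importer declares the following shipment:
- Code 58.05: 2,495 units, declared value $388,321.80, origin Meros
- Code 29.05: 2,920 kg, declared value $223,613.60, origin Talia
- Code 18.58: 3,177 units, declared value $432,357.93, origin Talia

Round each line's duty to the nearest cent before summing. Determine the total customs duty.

$40,271.64

Line 1 (58.05, Meros, 2,495 units, $388,321.80):
Base rate for 58.05 is $6.61/unit.
Duty = 2,495 × $6.61 = $16,491.95.
Line 2 (29.05, Talia, 2,920 kg, $223,613.60):
Base rate for 29.05 is 7% + $2.03/kg.
Origin Talia qualifies under the Faresta–Talia agreement and 29.05 is covered: preferential rate Free applies instead.
The additional-duty order on 29.05 targets Meros, not Talia; it does not apply.
Duty = $223,613.60 × 0% = $0.00.
Line 3 (18.58, Talia, 3,177 units, $432,357.93):
Base rate for 18.58 is 13% + $1.76/unit.
Origin Talia qualifies under the Faresta–Talia agreement and 18.58 is covered: preferential rate 5.5% applies instead.
Duty = $432,357.93 × 5.5% = $23,779.69.
Total = $16,491.95 + $0.00 + $23,779.69 = $40,271.64.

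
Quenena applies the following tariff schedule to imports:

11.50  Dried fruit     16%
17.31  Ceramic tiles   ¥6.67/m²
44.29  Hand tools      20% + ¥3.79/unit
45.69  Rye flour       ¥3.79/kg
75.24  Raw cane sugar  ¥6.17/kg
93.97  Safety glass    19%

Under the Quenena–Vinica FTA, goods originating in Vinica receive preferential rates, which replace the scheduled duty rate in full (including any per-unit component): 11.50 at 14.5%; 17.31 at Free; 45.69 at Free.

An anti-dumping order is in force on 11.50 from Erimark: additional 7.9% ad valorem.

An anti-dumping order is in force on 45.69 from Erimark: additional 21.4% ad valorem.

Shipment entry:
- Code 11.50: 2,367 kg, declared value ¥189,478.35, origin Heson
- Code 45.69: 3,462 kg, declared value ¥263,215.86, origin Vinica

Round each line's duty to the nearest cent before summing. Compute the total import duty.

Line 1 (11.50, Heson, 2,367 kg, ¥189,478.35):
Base rate for 11.50 is 16%.
11.50 has an FTA preferential rate, but origin Heson is not Vinica; base rate stands.
The additional-duty order on 11.50 targets Erimark, not Heson; it does not apply.
Duty = ¥189,478.35 × 16% = ¥30,316.54.
Line 2 (45.69, Vinica, 3,462 kg, ¥263,215.86):
Base rate for 45.69 is ¥3.79/kg.
Origin Vinica qualifies under the Quenena–Vinica agreement and 45.69 is covered: preferential rate Free applies instead.
The additional-duty order on 45.69 targets Erimark, not Vinica; it does not apply.
Duty = ¥263,215.86 × 0% = ¥0.00.
Total = ¥30,316.54 + ¥0.00 = ¥30,316.54.

¥30,316.54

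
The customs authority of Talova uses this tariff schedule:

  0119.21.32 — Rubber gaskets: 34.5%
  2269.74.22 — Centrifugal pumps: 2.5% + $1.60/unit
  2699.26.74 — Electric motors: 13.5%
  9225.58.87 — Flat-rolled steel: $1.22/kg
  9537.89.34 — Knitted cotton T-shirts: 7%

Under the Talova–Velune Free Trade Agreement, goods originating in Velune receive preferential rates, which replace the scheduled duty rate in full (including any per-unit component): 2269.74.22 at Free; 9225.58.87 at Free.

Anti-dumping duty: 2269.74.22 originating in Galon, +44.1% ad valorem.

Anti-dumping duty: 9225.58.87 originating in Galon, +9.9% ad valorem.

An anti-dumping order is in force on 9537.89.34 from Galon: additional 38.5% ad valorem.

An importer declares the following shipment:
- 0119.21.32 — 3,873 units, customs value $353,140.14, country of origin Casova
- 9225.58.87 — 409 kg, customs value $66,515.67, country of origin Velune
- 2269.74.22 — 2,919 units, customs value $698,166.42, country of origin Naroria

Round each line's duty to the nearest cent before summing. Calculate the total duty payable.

Line 1 (0119.21.32, Casova, 3,873 units, $353,140.14):
Base rate for 0119.21.32 is 34.5%.
Duty = $353,140.14 × 34.5% = $121,833.35.
Line 2 (9225.58.87, Velune, 409 kg, $66,515.67):
Base rate for 9225.58.87 is $1.22/kg.
Origin Velune qualifies under the Talova–Velune agreement and 9225.58.87 is covered: preferential rate Free applies instead.
The additional-duty order on 9225.58.87 targets Galon, not Velune; it does not apply.
Duty = $66,515.67 × 0% = $0.00.
Line 3 (2269.74.22, Naroria, 2,919 units, $698,166.42):
Base rate for 2269.74.22 is 2.5% + $1.60/unit.
2269.74.22 has an FTA preferential rate, but origin Naroria is not Velune; base rate stands.
The additional-duty order on 2269.74.22 targets Galon, not Naroria; it does not apply.
Duty = $698,166.42 × 2.5% + 2,919 × $1.60 = $22,124.56.
Total = $121,833.35 + $0.00 + $22,124.56 = $143,957.91.

$143,957.91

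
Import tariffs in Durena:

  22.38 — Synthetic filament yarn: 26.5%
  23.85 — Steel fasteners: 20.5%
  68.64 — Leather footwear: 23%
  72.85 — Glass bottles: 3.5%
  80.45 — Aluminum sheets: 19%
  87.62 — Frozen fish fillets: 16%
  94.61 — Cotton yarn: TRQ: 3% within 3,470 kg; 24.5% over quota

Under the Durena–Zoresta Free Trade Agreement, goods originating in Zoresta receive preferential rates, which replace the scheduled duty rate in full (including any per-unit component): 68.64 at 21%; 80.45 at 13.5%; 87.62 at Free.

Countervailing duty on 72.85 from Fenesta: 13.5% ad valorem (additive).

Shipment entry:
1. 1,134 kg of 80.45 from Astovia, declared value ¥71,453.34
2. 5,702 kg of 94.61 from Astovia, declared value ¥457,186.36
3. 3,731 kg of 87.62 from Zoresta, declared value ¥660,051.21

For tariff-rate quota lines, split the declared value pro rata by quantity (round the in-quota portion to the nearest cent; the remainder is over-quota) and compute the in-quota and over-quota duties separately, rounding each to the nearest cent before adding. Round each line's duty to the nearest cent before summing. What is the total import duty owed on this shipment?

¥65,768.50

Line 1 (80.45, Astovia, 1,134 kg, ¥71,453.34):
Base rate for 80.45 is 19%.
80.45 has an FTA preferential rate, but origin Astovia is not Zoresta; base rate stands.
Duty = ¥71,453.34 × 19% = ¥13,576.13.
Line 2 (94.61, Astovia, 5,702 kg, ¥457,186.36):
Code 94.61 is under a tariff-rate quota (threshold 3,470 kg). In-quota: 3,470 kg at 3%; over-quota: 2,232 kg at 24.5%.
Pro-rata value split: in-quota = ¥457,186.36 × 3,470/5,702 = ¥278,224.60; over-quota = ¥457,186.36 − ¥278,224.60 = ¥178,961.76.
In-quota duty = ¥278,224.60 × 3% = ¥8,346.74. Over-quota duty = ¥178,961.76 × 24.5% = ¥43,845.63.
Line duty = ¥8,346.74 + ¥43,845.63 = ¥52,192.37.
Line 3 (87.62, Zoresta, 3,731 kg, ¥660,051.21):
Base rate for 87.62 is 16%.
Origin Zoresta qualifies under the Durena–Zoresta agreement and 87.62 is covered: preferential rate Free applies instead.
Duty = ¥660,051.21 × 0% = ¥0.00.
Total = ¥13,576.13 + ¥52,192.37 + ¥0.00 = ¥65,768.50.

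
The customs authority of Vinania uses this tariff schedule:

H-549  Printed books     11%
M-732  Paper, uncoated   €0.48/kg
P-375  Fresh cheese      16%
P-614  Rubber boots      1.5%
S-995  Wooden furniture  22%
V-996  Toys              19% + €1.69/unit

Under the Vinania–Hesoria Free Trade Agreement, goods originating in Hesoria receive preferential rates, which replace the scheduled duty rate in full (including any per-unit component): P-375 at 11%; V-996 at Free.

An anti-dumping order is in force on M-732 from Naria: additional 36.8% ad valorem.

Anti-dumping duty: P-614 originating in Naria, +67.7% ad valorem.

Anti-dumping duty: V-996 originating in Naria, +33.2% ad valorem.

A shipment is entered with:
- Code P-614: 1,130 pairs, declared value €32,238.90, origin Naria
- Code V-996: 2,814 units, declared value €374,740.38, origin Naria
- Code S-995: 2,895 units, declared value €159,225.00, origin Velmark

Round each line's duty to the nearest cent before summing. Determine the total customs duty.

€257,708.96

Line 1 (P-614, Naria, 1,130 pairs, €32,238.90):
Base rate for P-614 is 1.5%.
Additional duty on P-614 from Naria: +67.7%. Applied ad valorem rate: 1.5% + 67.7% = 69.2%.
Duty = €32,238.90 × 69.2% = €22,309.32.
Line 2 (V-996, Naria, 2,814 units, €374,740.38):
Base rate for V-996 is 19% + €1.69/unit.
V-996 has an FTA preferential rate, but origin Naria is not Hesoria; base rate stands.
Additional duty on V-996 from Naria: +33.2%. Applied ad valorem rate: 19% + 33.2% = 52.2%.
Duty = €374,740.38 × 52.2% + 2,814 × €1.69 = €200,370.14.
Line 3 (S-995, Velmark, 2,895 units, €159,225.00):
Base rate for S-995 is 22%.
Duty = €159,225.00 × 22% = €35,029.50.
Total = €22,309.32 + €200,370.14 + €35,029.50 = €257,708.96.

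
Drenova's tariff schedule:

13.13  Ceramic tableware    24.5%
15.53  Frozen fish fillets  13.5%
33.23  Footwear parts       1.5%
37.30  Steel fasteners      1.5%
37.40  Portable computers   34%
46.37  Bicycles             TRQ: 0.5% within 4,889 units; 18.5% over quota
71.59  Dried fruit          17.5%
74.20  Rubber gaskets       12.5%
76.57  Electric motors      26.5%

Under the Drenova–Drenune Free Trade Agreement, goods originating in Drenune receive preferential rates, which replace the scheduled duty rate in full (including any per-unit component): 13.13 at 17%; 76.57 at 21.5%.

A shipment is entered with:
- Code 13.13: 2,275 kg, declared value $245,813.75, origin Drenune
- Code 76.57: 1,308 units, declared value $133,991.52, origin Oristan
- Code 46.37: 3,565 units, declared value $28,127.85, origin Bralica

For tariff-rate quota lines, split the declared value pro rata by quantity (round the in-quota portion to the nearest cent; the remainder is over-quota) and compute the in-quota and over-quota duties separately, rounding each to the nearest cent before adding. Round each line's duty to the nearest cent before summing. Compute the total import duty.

Line 1 (13.13, Drenune, 2,275 kg, $245,813.75):
Base rate for 13.13 is 24.5%.
Origin Drenune qualifies under the Drenova–Drenune agreement and 13.13 is covered: preferential rate 17% applies instead.
Duty = $245,813.75 × 17% = $41,788.34.
Line 2 (76.57, Oristan, 1,308 units, $133,991.52):
Base rate for 76.57 is 26.5%.
76.57 has an FTA preferential rate, but origin Oristan is not Drenune; base rate stands.
Duty = $133,991.52 × 26.5% = $35,507.75.
Line 3 (46.37, Bralica, 3,565 units, $28,127.85):
Code 46.37 is under a tariff-rate quota (threshold 4,889 units). Quantity 3,565 units is within the quota, so the in-quota rate 0.5% applies to the full value.
Duty = $28,127.85 × 0.5% = $140.64.
Total = $41,788.34 + $35,507.75 + $140.64 = $77,436.73.

$77,436.73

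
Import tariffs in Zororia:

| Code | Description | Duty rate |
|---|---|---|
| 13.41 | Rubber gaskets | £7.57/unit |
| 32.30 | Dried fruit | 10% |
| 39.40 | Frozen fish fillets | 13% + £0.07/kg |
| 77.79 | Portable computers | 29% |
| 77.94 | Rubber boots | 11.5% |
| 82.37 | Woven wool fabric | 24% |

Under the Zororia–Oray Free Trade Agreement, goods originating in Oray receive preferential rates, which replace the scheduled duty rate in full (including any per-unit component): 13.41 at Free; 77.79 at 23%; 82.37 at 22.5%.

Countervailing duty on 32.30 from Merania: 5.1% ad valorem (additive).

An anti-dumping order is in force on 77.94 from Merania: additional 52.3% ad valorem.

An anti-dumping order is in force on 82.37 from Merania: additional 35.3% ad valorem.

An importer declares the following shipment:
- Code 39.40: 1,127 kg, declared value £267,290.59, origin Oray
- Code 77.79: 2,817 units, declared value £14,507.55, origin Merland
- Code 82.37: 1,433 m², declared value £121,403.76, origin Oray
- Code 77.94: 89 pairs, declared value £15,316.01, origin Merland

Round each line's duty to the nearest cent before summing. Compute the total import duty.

£68,111.05

Line 1 (39.40, Oray, 1,127 kg, £267,290.59):
Base rate for 39.40 is 13% + £0.07/kg.
Origin Oray is the FTA partner but 39.40 is not on the preference list; base rate stands.
Duty = £267,290.59 × 13% + 1,127 × £0.07 = £34,826.67.
Line 2 (77.79, Merland, 2,817 units, £14,507.55):
Base rate for 77.79 is 29%.
77.79 has an FTA preferential rate, but origin Merland is not Oray; base rate stands.
Duty = £14,507.55 × 29% = £4,207.19.
Line 3 (82.37, Oray, 1,433 m², £121,403.76):
Base rate for 82.37 is 24%.
Origin Oray qualifies under the Zororia–Oray agreement and 82.37 is covered: preferential rate 22.5% applies instead.
The additional-duty order on 82.37 targets Merania, not Oray; it does not apply.
Duty = £121,403.76 × 22.5% = £27,315.85.
Line 4 (77.94, Merland, 89 pairs, £15,316.01):
Base rate for 77.94 is 11.5%.
The additional-duty order on 77.94 targets Merania, not Merland; it does not apply.
Duty = £15,316.01 × 11.5% = £1,761.34.
Total = £34,826.67 + £4,207.19 + £27,315.85 + £1,761.34 = £68,111.05.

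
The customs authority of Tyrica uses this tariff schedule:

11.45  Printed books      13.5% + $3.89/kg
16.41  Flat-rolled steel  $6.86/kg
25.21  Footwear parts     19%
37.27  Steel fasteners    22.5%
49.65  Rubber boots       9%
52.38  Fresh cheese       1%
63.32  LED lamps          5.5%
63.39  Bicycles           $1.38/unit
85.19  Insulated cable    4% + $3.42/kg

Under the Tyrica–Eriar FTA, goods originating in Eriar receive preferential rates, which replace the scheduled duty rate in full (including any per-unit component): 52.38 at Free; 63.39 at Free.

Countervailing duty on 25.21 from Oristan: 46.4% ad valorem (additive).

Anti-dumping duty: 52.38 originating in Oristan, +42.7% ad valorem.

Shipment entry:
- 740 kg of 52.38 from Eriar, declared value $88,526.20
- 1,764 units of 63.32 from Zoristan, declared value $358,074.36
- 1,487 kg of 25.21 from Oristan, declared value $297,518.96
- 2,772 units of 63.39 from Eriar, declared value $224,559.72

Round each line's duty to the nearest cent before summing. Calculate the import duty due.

Line 1 (52.38, Eriar, 740 kg, $88,526.20):
Base rate for 52.38 is 1%.
Origin Eriar qualifies under the Tyrica–Eriar agreement and 52.38 is covered: preferential rate Free applies instead.
The additional-duty order on 52.38 targets Oristan, not Eriar; it does not apply.
Duty = $88,526.20 × 0% = $0.00.
Line 2 (63.32, Zoristan, 1,764 units, $358,074.36):
Base rate for 63.32 is 5.5%.
Duty = $358,074.36 × 5.5% = $19,694.09.
Line 3 (25.21, Oristan, 1,487 kg, $297,518.96):
Base rate for 25.21 is 19%.
Additional duty on 25.21 from Oristan: +46.4%. Applied ad valorem rate: 19% + 46.4% = 65.4%.
Duty = $297,518.96 × 65.4% = $194,577.40.
Line 4 (63.39, Eriar, 2,772 units, $224,559.72):
Base rate for 63.39 is $1.38/unit.
Origin Eriar qualifies under the Tyrica–Eriar agreement and 63.39 is covered: preferential rate Free applies instead.
Duty = $224,559.72 × 0% = $0.00.
Total = $0.00 + $19,694.09 + $194,577.40 + $0.00 = $214,271.49.

$214,271.49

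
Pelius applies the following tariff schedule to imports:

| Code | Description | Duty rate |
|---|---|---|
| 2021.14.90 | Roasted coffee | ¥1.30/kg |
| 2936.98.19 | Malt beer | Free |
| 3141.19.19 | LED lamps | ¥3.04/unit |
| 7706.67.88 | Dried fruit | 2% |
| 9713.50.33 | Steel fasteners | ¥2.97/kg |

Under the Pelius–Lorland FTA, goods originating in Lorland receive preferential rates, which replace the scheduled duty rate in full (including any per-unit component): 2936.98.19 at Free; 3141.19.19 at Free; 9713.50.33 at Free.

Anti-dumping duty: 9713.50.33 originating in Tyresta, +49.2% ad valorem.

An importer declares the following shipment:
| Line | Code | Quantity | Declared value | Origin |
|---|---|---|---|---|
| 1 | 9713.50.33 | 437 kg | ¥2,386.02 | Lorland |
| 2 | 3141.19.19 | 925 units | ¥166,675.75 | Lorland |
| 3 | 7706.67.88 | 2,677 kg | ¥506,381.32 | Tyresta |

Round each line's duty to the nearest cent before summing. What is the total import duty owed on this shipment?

¥10,127.63

Line 1 (9713.50.33, Lorland, 437 kg, ¥2,386.02):
Base rate for 9713.50.33 is ¥2.97/kg.
Origin Lorland qualifies under the Pelius–Lorland agreement and 9713.50.33 is covered: preferential rate Free applies instead.
The additional-duty order on 9713.50.33 targets Tyresta, not Lorland; it does not apply.
Duty = ¥2,386.02 × 0% = ¥0.00.
Line 2 (3141.19.19, Lorland, 925 units, ¥166,675.75):
Base rate for 3141.19.19 is ¥3.04/unit.
Origin Lorland qualifies under the Pelius–Lorland agreement and 3141.19.19 is covered: preferential rate Free applies instead.
Duty = ¥166,675.75 × 0% = ¥0.00.
Line 3 (7706.67.88, Tyresta, 2,677 kg, ¥506,381.32):
Base rate for 7706.67.88 is 2%.
Duty = ¥506,381.32 × 2% = ¥10,127.63.
Total = ¥0.00 + ¥0.00 + ¥10,127.63 = ¥10,127.63.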